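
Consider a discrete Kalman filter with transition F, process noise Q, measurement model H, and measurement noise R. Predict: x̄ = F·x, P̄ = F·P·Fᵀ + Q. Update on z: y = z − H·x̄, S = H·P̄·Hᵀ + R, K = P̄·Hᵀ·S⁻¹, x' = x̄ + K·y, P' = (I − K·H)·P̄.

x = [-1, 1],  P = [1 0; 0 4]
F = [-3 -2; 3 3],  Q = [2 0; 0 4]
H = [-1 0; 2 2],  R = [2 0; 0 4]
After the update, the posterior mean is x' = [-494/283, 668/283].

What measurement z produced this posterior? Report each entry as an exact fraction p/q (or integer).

x̄ = F·x = [1, 0]
P̄ = F·P·Fᵀ + Q = [27 -33; -33 49]
S = H·P̄·Hᵀ + R = [29 12; 12 44]
K = P̄·Hᵀ·S⁻¹ = [-261/283 -6/283; 267/283 133/283]
x' − x̄ = [-777/283, 668/283] = K·y
y = (KᵀK)⁻¹·Kᵀ·(x' − x̄) = [3, -1]
z = y + H·x̄ = [3, -1] + [-1, 2] = [2, 1]

z = [2, 1]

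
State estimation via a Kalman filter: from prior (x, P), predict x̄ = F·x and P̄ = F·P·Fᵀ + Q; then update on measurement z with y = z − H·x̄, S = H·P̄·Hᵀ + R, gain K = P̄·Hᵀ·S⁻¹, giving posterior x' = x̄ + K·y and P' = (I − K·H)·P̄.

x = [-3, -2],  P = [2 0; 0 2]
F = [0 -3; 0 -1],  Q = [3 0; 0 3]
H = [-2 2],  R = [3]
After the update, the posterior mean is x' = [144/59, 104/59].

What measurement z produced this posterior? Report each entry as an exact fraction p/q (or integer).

z = [-1]

x̄ = F·x = [6, 2]
P̄ = F·P·Fᵀ + Q = [21 6; 6 5]
S = H·P̄·Hᵀ + R = [59]
K = P̄·Hᵀ·S⁻¹ = [-30/59; -2/59]
x' − x̄ = [-210/59, -14/59] = K·y
y = (KᵀK)⁻¹·Kᵀ·(x' − x̄) = [7]
z = y + H·x̄ = [7] + [-8] = [-1]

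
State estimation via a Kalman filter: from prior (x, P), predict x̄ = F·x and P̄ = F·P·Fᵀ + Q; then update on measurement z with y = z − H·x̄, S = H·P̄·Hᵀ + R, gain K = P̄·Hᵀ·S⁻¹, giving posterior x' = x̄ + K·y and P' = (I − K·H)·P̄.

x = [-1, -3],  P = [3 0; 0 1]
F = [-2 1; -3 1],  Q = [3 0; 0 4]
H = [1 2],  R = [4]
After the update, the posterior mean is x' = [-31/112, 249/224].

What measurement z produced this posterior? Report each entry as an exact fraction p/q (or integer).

x̄ = F·x = [-1, 0]
P̄ = F·P·Fᵀ + Q = [16 19; 19 32]
S = H·P̄·Hᵀ + R = [224]
K = P̄·Hᵀ·S⁻¹ = [27/112; 83/224]
x' − x̄ = [81/112, 249/224] = K·y
y = (KᵀK)⁻¹·Kᵀ·(x' − x̄) = [3]
z = y + H·x̄ = [3] + [-1] = [2]

z = [2]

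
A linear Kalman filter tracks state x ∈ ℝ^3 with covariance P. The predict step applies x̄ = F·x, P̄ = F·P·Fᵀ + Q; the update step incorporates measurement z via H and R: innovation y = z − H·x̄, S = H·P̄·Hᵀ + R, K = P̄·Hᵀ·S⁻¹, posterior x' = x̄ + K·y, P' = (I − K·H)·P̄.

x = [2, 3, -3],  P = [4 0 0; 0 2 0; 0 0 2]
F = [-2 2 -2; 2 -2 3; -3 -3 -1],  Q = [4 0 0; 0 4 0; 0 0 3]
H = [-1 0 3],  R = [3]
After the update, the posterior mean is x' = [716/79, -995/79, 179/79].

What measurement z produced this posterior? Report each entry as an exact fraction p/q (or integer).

x̄ = F·x = [8, -11, -12]
P̄ = F·P·Fᵀ + Q = [36 -36 16; -36 46 -18; 16 -18 59]
S = H·P̄·Hᵀ + R = [474]
K = P̄·Hᵀ·S⁻¹ = [2/79; -3/79; 161/474]
x' − x̄ = [84/79, -126/79, 1127/79] = K·y
y = (KᵀK)⁻¹·Kᵀ·(x' − x̄) = [42]
z = y + H·x̄ = [42] + [-44] = [-2]

z = [-2]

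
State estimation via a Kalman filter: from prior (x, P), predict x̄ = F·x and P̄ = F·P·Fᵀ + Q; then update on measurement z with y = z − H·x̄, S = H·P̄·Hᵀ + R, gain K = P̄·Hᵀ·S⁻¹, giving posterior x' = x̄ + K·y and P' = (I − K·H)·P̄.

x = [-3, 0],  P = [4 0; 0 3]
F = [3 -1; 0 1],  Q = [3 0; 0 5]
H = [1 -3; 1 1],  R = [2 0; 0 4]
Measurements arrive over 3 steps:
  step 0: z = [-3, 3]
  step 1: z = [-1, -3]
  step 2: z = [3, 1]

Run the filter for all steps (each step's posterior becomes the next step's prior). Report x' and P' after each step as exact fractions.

step 0: x' = [3/4, 5/4], P' = [2127/976 541/976; 541/976 1013/2928]
step 1: x' = [-1921111/953677, -302836/953677], P' = [1990907/953677 508893/953677; 508893/953677 969365/2861031]
step 2: x' = [681295853/901393957, -1797237388/2704181871], P' = [1874177972/901393957 479020056/901393957; 479020056/901393957 914668568/2704181871]

step 0: x̄ = F·x = [-9, 0]
step 0: P̄ = F·P·Fᵀ + Q = [42 -3; -3 8]
step 0: y = z − H·x̄ = [6, 12]
step 0: S = H·P̄·Hᵀ + R = [134 24; 24 48]
step 0: K = P̄·Hᵀ·S⁻¹ = [63/244 667/976; -59/244 659/2928]
step 0: x' = x̄ + K·y = [3/4, 5/4]
step 0: P' = (I − K·H)·P̄ = [2127/976 541/976; 541/976 1013/2928]
step 1: x̄ = F·x = [1, 5/4]
step 1: P̄ = F·P·Fᵀ + Q = [3593/183 241/183; 241/183 15653/2928]
step 1: y = z − H·x̄ = [7/4, -21/4]
step 1: S = H·P̄·Hᵀ + R = [181085/2928 939/976; 939/976 30855/976]
step 1: K = P̄·Hᵀ·S⁻¹ = [232114/953677 624950/953677; -230236/953677 624011/2861031]
step 1: x' = x̄ + K·y = [-1921111/953677, -302836/953677]
step 1: P' = (I − K·H)·P̄ = [1990907/953677 508893/953677; 508893/953677 969365/2861031]
step 2: x̄ = F·x = [-5460497/953677, -302836/953677]
step 2: P̄ = F·P·Fᵀ + Q = [54146873/2861031 3610672/2861031; 3610672/2861031 15274520/2861031]
step 2: y = z − H·x̄ = [7413020/953677, 6717010/953677]
step 2: S = H·P̄·Hᵀ + R = [175675583/2861031 367323/953677; 367323/953677 29362287/953677]
step 2: K = P̄·Hᵀ·S⁻¹ = [218558902/901393957 588299507/901393957; -217824256/901393957 587932184/2704181871]
step 2: x' = x̄ + K·y = [681295853/901393957, -1797237388/2704181871]
step 2: P' = (I − K·H)·P̄ = [1874177972/901393957 479020056/901393957; 479020056/901393957 914668568/2704181871]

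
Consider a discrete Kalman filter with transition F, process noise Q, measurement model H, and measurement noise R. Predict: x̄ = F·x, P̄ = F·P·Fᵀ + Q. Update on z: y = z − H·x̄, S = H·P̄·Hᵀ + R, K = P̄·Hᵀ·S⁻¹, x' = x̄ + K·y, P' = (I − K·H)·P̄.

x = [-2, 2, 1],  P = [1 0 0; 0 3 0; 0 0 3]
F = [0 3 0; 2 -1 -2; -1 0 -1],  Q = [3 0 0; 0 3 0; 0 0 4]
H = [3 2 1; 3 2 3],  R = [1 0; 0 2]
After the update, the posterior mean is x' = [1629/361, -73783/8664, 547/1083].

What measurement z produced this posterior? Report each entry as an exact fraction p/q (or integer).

x̄ = F·x = [6, -8, 1]
P̄ = F·P·Fᵀ + Q = [30 -9 0; -9 22 4; 0 4 8]
S = H·P̄·Hᵀ + R = [275 306; 306 372]
K = P̄·Hᵀ·S⁻¹ = [198/361 -93/361; -177/1444 1549/8664; -160/361 488/1083]
x' − x̄ = [-537/361, -4471/8664, -536/1083] = K·y
y = (KᵀK)⁻¹·Kᵀ·(x' − x̄) = [-6, -7]
z = y + H·x̄ = [-6, -7] + [3, 5] = [-3, -2]

z = [-3, -2]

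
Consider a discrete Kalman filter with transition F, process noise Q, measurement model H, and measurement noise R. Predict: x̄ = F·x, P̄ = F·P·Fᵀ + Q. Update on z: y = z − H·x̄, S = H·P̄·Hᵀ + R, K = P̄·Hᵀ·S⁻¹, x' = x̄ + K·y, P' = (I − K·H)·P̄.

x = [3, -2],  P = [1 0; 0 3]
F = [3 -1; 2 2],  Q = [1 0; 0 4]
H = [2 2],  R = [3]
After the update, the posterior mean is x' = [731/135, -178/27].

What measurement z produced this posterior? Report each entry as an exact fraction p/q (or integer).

z = [-3]

x̄ = F·x = [11, 2]
P̄ = F·P·Fᵀ + Q = [13 0; 0 20]
S = H·P̄·Hᵀ + R = [135]
K = P̄·Hᵀ·S⁻¹ = [26/135; 8/27]
x' − x̄ = [-754/135, -232/27] = K·y
y = (KᵀK)⁻¹·Kᵀ·(x' − x̄) = [-29]
z = y + H·x̄ = [-29] + [26] = [-3]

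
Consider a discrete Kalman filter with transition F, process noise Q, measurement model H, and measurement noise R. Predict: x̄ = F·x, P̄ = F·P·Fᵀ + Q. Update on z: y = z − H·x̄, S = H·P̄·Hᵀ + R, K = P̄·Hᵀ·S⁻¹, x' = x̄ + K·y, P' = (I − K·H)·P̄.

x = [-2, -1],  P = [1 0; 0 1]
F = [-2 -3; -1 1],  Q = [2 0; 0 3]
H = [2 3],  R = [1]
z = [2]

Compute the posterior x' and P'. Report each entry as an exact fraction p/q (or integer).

x' = [253/94, -101/94]
P' = [681/94 -445/94; -445/94 301/94]

x̄ = F·x = [7, 1]
P̄ = F·P·Fᵀ + Q = [15 -1; -1 5]
y = z − H·x̄ = [-15]
S = H·P̄·Hᵀ + R = [94]
K = P̄·Hᵀ·S⁻¹ = [27/94; 13/94]
x' = x̄ + K·y = [253/94, -101/94]
P' = (I − K·H)·P̄ = [681/94 -445/94; -445/94 301/94]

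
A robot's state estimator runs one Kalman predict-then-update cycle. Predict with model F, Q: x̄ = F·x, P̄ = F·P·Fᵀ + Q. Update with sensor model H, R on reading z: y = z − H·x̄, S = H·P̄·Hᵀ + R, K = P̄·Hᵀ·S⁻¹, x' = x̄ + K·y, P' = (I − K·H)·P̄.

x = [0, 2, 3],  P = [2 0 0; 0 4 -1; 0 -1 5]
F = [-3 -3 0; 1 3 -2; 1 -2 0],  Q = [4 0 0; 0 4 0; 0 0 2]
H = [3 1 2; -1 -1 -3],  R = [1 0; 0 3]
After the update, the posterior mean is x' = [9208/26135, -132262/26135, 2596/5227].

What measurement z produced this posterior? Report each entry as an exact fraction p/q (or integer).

z = [-3, 3]

x̄ = F·x = [-6, 0, -4]
P̄ = F·P·Fᵀ + Q = [58 -48 18; -48 74 -26; 18 -26 20]
S = H·P̄·Hᵀ + R = [501 -244; -244 171]
K = P̄·Hᵀ·S⁻¹ = [12086/26135 7464/26135; -8174/26135 -3716/26135; -212/5227 -1892/5227]
x' − x̄ = [166018/26135, -132262/26135, 23504/5227] = K·y
y = (KᵀK)⁻¹·Kᵀ·(x' − x̄) = [23, -15]
z = y + H·x̄ = [23, -15] + [-26, 18] = [-3, 3]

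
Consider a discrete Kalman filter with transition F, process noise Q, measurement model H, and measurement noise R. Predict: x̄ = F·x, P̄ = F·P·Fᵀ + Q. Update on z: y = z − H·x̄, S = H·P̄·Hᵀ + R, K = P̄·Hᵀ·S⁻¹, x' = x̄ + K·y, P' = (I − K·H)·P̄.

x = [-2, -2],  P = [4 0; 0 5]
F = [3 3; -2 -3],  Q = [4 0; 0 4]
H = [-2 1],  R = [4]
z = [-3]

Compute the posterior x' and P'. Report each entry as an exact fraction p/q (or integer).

x̄ = F·x = [-12, 10]
P̄ = F·P·Fᵀ + Q = [85 -69; -69 65]
y = z − H·x̄ = [-37]
S = H·P̄·Hᵀ + R = [685]
K = P̄·Hᵀ·S⁻¹ = [-239/685; 203/685]
x' = x̄ + K·y = [623/685, -661/685]
P' = (I − K·H)·P̄ = [1104/685 1252/685; 1252/685 3316/685]

x' = [623/685, -661/685]
P' = [1104/685 1252/685; 1252/685 3316/685]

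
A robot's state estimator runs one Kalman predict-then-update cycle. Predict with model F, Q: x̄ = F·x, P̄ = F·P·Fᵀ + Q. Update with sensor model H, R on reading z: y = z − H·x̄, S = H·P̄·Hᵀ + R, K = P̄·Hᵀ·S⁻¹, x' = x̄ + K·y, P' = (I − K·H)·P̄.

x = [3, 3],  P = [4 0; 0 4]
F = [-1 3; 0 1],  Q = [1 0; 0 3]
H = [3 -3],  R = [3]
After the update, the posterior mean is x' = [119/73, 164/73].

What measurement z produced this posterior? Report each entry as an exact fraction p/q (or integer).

x̄ = F·x = [6, 3]
P̄ = F·P·Fᵀ + Q = [41 12; 12 7]
S = H·P̄·Hᵀ + R = [219]
K = P̄·Hᵀ·S⁻¹ = [29/73; 5/73]
x' − x̄ = [-319/73, -55/73] = K·y
y = (KᵀK)⁻¹·Kᵀ·(x' − x̄) = [-11]
z = y + H·x̄ = [-11] + [9] = [-2]

z = [-2]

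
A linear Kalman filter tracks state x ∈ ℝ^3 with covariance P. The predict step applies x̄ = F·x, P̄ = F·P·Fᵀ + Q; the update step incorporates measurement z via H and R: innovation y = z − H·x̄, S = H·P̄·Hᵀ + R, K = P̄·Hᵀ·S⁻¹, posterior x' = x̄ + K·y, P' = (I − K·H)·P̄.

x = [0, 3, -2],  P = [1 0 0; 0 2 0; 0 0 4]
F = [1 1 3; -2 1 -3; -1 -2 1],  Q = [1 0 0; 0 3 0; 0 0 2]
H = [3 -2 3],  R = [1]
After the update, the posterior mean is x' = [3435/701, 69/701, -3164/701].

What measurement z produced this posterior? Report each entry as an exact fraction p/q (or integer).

z = [1]

x̄ = F·x = [-3, 9, -8]
P̄ = F·P·Fᵀ + Q = [40 -36 7; -36 45 -14; 7 -14 15]
S = H·P̄·Hᵀ + R = [1402]
K = P̄·Hᵀ·S⁻¹ = [213/1402; -120/701; 47/701]
x' − x̄ = [5538/701, -6240/701, 2444/701] = K·y
y = (KᵀK)⁻¹·Kᵀ·(x' − x̄) = [52]
z = y + H·x̄ = [52] + [-51] = [1]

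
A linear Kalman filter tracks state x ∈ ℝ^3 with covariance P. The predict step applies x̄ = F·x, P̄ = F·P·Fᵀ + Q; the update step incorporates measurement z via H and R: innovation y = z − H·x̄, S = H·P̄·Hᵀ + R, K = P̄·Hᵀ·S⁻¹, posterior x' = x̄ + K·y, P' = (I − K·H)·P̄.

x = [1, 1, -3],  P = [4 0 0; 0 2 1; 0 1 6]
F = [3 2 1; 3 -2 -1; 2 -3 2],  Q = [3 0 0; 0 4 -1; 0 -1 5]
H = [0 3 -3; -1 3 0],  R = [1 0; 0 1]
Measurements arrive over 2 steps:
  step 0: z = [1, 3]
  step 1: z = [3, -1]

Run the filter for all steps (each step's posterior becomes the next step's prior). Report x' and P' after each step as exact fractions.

step 0: x' = [560789/157567, 342184/157567, 285432/157567], P' = [8811363/157567 2938950/157567 2941909/157567; 2938950/157567 997702/157567 998650/157567; 2941909/157567 998650/157567 1017053/157567]
step 1: x' = [59506764057/2991008417, 18837192222/2991008417, 15857294860/2991008417], P' = [549941330245/2991008417 185257447145/2991008417 185896151758/2991008417; 185257447145/2991008417 62729758950/2991008417 62939717886/2991008417; 185896151758/2991008417 62939717886/2991008417 63477099947/2991008417]

step 0: x̄ = F·x = [2, 4, -7]
step 0: P̄ = F·P·Fᵀ + Q = [57 18 25; 18 58 22; 25 22 51]
step 0: y = z − H·x̄ = [-32, -7]
step 0: S = H·P̄·Hᵀ + R = [586 345; 345 472]
step 0: K = P̄·Hᵀ·S⁻¹ = [-8877/157567 5487/157567; -2844/157567 54156/157567; -55209/157567 54041/157567]
step 0: x' = x̄ + K·y = [560789/157567, 342184/157567, 285432/157567]
step 0: P' = (I − K·H)·P̄ = [8811363/157567 2938950/157567 2941909/157567; 2938950/157567 997702/157567 998650/157567; 2941909/157567 998650/157567 1017053/157567]
step 1: x̄ = F·x = [2652167/157567, 712567/157567, 665890/157567]
step 1: P̄ = F·P·Fᵀ + Q = [141696283/157567 70299806/157567 58755244/157567; 70299806/157567 36016142/157567 29225353/157567; 58755244/157567 29225353/157567 25364889/157567]
step 1: y = z − H·x̄ = [332670/157567, 356899/157567]
step 1: S = H·P̄·Hᵀ + R = [26530492/157567 26483415/157567; 26483415/157567 44200292/157567]
step 1: K = P̄·Hᵀ·S⁻¹ = [-1916113839/2991008417 5831011190/2991008417; -629876808/2991008417 2931829705/2991008417; -1612146183/2991008417 2923001900/2991008417]
step 1: x' = x̄ + K·y = [59506764057/2991008417, 18837192222/2991008417, 15857294860/2991008417]
step 1: P' = (I − K·H)·P̄ = [549941330245/2991008417 185257447145/2991008417 185896151758/2991008417; 185257447145/2991008417 62729758950/2991008417 62939717886/2991008417; 185896151758/2991008417 62939717886/2991008417 63477099947/2991008417]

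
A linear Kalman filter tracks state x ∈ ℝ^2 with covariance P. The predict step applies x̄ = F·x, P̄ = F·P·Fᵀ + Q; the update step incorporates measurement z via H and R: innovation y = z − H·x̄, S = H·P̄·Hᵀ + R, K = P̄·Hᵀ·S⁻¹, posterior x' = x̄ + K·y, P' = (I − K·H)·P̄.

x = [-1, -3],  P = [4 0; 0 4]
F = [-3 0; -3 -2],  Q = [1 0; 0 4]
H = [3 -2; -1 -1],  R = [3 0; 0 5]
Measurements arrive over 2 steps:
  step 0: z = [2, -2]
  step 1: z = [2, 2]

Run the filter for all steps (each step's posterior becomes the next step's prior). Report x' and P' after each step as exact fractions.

step 0: x̄ = F·x = [3, 9]
step 0: P̄ = F·P·Fᵀ + Q = [37 36; 36 56]
step 0: y = z − H·x̄ = [11, 10]
step 0: S = H·P̄·Hᵀ + R = [128 -35; -35 170]
step 0: K = P̄·Hᵀ·S⁻¹ = [815/4107 -7979/20535; -260/1369 -3972/6845]
step 0: x' = x̄ + K·y = [48/37, 41/37]
step 0: P' = (I − K·H)·P̄ = [18403/20535 7164/6845; 7164/6845 12696/6845]
step 1: x̄ = F·x = [-144/37, -226/37]
step 1: P̄ = F·P·Fᵀ + Q = [62054/6845 98193/6845; 98193/6845 219341/6845]
step 1: y = z − H·x̄ = [54/37, -8]
step 1: S = H·P̄·Hᵀ + R = [278069/6845 4171/185; 4171/185 374/5]
step 1: K = P̄·Hᵀ·S⁻¹ = [2848165/17320113 -6279311/17320113; -402200/1924457 -1072273/1924457]
step 1: x' = x̄ + K·y = [-13016738/17320113, -3763602/1924457]
step 1: P' = (I − K·H)·P̄ = [14267521/17320113 1903226/1924457; 1903226/1924457 3458139/1924457]

step 0: x' = [48/37, 41/37], P' = [18403/20535 7164/6845; 7164/6845 12696/6845]
step 1: x' = [-13016738/17320113, -3763602/1924457], P' = [14267521/17320113 1903226/1924457; 1903226/1924457 3458139/1924457]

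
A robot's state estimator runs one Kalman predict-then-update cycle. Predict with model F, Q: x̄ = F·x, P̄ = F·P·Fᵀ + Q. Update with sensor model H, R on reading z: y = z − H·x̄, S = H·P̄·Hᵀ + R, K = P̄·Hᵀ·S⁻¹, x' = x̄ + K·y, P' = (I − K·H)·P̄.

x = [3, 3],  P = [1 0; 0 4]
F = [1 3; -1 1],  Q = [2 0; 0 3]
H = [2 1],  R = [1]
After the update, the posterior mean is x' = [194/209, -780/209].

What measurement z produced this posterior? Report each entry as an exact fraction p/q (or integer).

x̄ = F·x = [12, 0]
P̄ = F·P·Fᵀ + Q = [39 11; 11 8]
S = H·P̄·Hᵀ + R = [209]
K = P̄·Hᵀ·S⁻¹ = [89/209; 30/209]
x' − x̄ = [-2314/209, -780/209] = K·y
y = (KᵀK)⁻¹·Kᵀ·(x' − x̄) = [-26]
z = y + H·x̄ = [-26] + [24] = [-2]

z = [-2]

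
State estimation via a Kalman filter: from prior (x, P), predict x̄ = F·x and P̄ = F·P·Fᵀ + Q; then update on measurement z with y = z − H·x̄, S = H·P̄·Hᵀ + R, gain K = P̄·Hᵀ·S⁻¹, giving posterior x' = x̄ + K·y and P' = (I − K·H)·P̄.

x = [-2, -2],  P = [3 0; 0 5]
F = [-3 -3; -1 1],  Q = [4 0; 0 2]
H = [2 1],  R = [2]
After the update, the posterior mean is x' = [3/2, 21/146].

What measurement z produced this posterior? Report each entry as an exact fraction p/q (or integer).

z = [3]

x̄ = F·x = [12, 0]
P̄ = F·P·Fᵀ + Q = [76 -6; -6 10]
S = H·P̄·Hᵀ + R = [292]
K = P̄·Hᵀ·S⁻¹ = [1/2; -1/146]
x' − x̄ = [-21/2, 21/146] = K·y
y = (KᵀK)⁻¹·Kᵀ·(x' − x̄) = [-21]
z = y + H·x̄ = [-21] + [24] = [3]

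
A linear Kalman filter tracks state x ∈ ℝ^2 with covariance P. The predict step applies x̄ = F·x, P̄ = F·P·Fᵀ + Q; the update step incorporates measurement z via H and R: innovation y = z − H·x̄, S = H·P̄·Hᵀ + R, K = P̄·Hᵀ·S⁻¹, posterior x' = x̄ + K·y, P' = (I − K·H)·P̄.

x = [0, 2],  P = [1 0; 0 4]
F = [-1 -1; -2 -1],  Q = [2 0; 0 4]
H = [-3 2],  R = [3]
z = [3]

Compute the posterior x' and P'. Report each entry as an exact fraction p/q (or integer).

x̄ = F·x = [-2, -2]
P̄ = F·P·Fᵀ + Q = [7 6; 6 12]
y = z − H·x̄ = [1]
S = H·P̄·Hᵀ + R = [42]
K = P̄·Hᵀ·S⁻¹ = [-3/14; 1/7]
x' = x̄ + K·y = [-31/14, -13/7]
P' = (I − K·H)·P̄ = [71/14 51/7; 51/7 78/7]

x' = [-31/14, -13/7]
P' = [71/14 51/7; 51/7 78/7]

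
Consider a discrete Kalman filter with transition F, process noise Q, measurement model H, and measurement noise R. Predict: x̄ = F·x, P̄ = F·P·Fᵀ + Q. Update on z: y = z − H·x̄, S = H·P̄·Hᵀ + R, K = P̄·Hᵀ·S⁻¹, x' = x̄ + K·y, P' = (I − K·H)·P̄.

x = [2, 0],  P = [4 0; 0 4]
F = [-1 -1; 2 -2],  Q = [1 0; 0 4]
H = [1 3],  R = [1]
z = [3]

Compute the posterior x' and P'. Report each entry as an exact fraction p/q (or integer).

x' = [-731/334, 290/167]
P' = [2925/334 -486/167; -486/167 180/167]

x̄ = F·x = [-2, 4]
P̄ = F·P·Fᵀ + Q = [9 0; 0 36]
y = z − H·x̄ = [-7]
S = H·P̄·Hᵀ + R = [334]
K = P̄·Hᵀ·S⁻¹ = [9/334; 54/167]
x' = x̄ + K·y = [-731/334, 290/167]
P' = (I − K·H)·P̄ = [2925/334 -486/167; -486/167 180/167]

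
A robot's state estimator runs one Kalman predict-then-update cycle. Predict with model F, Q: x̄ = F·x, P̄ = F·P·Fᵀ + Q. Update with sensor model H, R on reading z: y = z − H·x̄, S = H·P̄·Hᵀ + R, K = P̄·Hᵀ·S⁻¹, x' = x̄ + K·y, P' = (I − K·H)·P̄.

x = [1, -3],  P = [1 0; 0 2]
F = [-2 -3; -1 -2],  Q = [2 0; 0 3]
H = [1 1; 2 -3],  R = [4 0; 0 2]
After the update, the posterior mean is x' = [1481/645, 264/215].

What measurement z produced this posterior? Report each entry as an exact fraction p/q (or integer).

z = [3, 1]

x̄ = F·x = [7, 5]
P̄ = F·P·Fᵀ + Q = [24 14; 14 12]
S = H·P̄·Hᵀ + R = [68 -2; -2 38]
K = P̄·Hᵀ·S⁻¹ = [364/645 121/645; 81/215 -41/215]
x' − x̄ = [-3034/645, -811/215] = K·y
y = (KᵀK)⁻¹·Kᵀ·(x' − x̄) = [-9, 2]
z = y + H·x̄ = [-9, 2] + [12, -1] = [3, 1]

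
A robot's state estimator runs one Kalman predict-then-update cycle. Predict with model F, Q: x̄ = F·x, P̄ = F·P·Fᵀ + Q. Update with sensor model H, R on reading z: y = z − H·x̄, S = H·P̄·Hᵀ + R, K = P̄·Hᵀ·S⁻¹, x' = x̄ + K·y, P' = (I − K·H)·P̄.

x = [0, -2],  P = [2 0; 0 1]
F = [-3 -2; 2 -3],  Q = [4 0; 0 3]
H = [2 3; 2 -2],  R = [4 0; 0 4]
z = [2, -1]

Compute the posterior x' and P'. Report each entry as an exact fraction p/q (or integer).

x' = [1189/6274, 2160/3137]
P' = [1599/3137 -248/3137; -248/3137 988/3137]

x̄ = F·x = [4, 6]
P̄ = F·P·Fᵀ + Q = [26 -6; -6 20]
y = z − H·x̄ = [-24, 3]
S = H·P̄·Hᵀ + R = [216 -28; -28 236]
K = P̄·Hᵀ·S⁻¹ = [1227/6274 1847/6274; 617/3137 -618/3137]
x' = x̄ + K·y = [1189/6274, 2160/3137]
P' = (I − K·H)·P̄ = [1599/3137 -248/3137; -248/3137 988/3137]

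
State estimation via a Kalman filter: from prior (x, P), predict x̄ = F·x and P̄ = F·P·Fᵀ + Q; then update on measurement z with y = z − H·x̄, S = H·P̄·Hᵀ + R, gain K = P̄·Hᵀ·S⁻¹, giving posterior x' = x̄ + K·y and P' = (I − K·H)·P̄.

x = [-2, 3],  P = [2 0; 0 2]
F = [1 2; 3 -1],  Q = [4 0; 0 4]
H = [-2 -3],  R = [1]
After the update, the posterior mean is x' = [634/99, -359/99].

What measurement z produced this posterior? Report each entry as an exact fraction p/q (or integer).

z = [-2]

x̄ = F·x = [4, -9]
P̄ = F·P·Fᵀ + Q = [14 2; 2 24]
S = H·P̄·Hᵀ + R = [297]
K = P̄·Hᵀ·S⁻¹ = [-34/297; -76/297]
x' − x̄ = [238/99, 532/99] = K·y
y = (KᵀK)⁻¹·Kᵀ·(x' − x̄) = [-21]
z = y + H·x̄ = [-21] + [19] = [-2]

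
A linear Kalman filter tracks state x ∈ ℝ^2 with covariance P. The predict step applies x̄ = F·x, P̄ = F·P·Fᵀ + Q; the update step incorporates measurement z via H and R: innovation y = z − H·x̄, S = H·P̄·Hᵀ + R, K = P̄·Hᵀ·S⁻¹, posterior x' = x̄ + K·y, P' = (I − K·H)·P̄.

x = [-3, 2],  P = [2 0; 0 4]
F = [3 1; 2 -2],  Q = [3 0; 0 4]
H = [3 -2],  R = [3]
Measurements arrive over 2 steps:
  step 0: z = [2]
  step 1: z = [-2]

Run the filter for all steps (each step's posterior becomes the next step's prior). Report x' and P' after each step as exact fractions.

step 0: x̄ = F·x = [-7, -10]
step 0: P̄ = F·P·Fᵀ + Q = [25 4; 4 28]
step 0: y = z − H·x̄ = [3]
step 0: S = H·P̄·Hᵀ + R = [292]
step 0: K = P̄·Hᵀ·S⁻¹ = [67/292; -11/73]
step 0: x' = x̄ + K·y = [-1843/292, -763/73]
step 0: P' = (I − K·H)·P̄ = [2811/292 1029/73; 1029/73 1560/73]
step 1: x̄ = F·x = [-8581/292, 1209/146]
step 1: P̄ = F·P·Fᵀ + Q = [57111/292 -6039/146; -6039/146 1111/73]
step 1: y = z − H·x̄ = [29995/292]
step 1: S = H·P̄·Hᵀ + R = [677587/292]
step 1: K = P̄·Hᵀ·S⁻¹ = [195489/677587; -45122/677587]
step 1: x' = x̄ + K·y = [168899/677587, 975928/677587]
step 1: P' = (I − K·H)·P̄ = [1649733/677587 2181366/677587; 2181366/677587 3339732/677587]

step 0: x' = [-1843/292, -763/73], P' = [2811/292 1029/73; 1029/73 1560/73]
step 1: x' = [168899/677587, 975928/677587], P' = [1649733/677587 2181366/677587; 2181366/677587 3339732/677587]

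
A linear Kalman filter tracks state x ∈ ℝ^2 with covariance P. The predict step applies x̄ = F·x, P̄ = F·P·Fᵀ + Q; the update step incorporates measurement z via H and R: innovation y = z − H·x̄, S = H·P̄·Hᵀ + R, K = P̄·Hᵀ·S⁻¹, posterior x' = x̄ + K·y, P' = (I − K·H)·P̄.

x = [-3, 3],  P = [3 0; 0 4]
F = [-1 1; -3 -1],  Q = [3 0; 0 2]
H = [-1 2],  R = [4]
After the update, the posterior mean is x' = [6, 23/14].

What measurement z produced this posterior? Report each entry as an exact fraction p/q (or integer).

z = [-3]

x̄ = F·x = [6, 6]
P̄ = F·P·Fᵀ + Q = [10 5; 5 33]
S = H·P̄·Hᵀ + R = [126]
K = P̄·Hᵀ·S⁻¹ = [0; 61/126]
x' − x̄ = [0, -61/14] = K·y
y = (KᵀK)⁻¹·Kᵀ·(x' − x̄) = [-9]
z = y + H·x̄ = [-9] + [6] = [-3]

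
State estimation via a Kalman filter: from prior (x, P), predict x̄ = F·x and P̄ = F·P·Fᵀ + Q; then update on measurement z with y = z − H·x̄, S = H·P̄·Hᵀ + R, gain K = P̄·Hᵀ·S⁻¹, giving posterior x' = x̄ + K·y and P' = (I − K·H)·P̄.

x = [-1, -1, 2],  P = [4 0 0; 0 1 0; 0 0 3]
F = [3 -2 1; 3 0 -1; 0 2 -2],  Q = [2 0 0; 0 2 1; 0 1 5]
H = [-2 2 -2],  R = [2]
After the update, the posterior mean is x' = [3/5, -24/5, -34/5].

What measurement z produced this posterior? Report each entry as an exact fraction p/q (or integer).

z = [3]

x̄ = F·x = [1, -5, -6]
P̄ = F·P·Fᵀ + Q = [45 33 -10; 33 41 7; -10 7 21]
S = H·P̄·Hᵀ + R = [30]
K = P̄·Hᵀ·S⁻¹ = [-2/15; 1/15; -4/15]
x' − x̄ = [-2/5, 1/5, -4/5] = K·y
y = (KᵀK)⁻¹·Kᵀ·(x' − x̄) = [3]
z = y + H·x̄ = [3] + [0] = [3]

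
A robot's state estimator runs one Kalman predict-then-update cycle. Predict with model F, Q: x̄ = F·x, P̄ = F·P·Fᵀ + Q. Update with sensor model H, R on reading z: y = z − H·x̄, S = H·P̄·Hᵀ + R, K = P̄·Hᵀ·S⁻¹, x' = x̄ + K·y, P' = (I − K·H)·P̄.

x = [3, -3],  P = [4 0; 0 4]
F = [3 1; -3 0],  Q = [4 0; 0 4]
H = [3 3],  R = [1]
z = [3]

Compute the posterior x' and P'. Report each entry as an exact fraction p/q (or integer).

x' = [942/109, -837/109]
P' = [4220/109 -4212/109; -4212/109 4216/109]

x̄ = F·x = [6, -9]
P̄ = F·P·Fᵀ + Q = [44 -36; -36 40]
y = z − H·x̄ = [12]
S = H·P̄·Hᵀ + R = [109]
K = P̄·Hᵀ·S⁻¹ = [24/109; 12/109]
x' = x̄ + K·y = [942/109, -837/109]
P' = (I − K·H)·P̄ = [4220/109 -4212/109; -4212/109 4216/109]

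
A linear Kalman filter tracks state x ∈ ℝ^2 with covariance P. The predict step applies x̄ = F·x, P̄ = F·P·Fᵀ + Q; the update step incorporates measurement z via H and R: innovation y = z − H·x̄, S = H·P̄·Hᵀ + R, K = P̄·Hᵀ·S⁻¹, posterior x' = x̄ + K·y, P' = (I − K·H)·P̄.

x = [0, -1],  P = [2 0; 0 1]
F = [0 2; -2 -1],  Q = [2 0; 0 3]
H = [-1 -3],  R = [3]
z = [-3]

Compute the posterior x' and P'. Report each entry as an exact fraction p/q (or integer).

x' = [-2, 173/105]
P' = [6 -2; -2 104/105]

x̄ = F·x = [-2, 1]
P̄ = F·P·Fᵀ + Q = [6 -2; -2 12]
y = z − H·x̄ = [-2]
S = H·P̄·Hᵀ + R = [105]
K = P̄·Hᵀ·S⁻¹ = [0; -34/105]
x' = x̄ + K·y = [-2, 173/105]
P' = (I − K·H)·P̄ = [6 -2; -2 104/105]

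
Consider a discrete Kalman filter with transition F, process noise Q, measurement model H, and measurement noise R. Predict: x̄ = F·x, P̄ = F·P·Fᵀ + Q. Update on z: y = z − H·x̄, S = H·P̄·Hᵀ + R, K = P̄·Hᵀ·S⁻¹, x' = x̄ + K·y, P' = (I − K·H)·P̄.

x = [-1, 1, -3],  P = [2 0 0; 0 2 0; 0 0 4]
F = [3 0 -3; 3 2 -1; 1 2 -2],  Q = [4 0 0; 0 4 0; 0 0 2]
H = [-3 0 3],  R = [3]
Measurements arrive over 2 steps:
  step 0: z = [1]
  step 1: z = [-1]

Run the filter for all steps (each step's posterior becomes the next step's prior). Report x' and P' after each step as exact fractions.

step 0: x̄ = F·x = [6, 2, 7]
step 0: P̄ = F·P·Fᵀ + Q = [58 30 30; 30 34 22; 30 22 28]
step 0: y = z − H·x̄ = [-2]
step 0: S = H·P̄·Hᵀ + R = [237]
step 0: K = P̄·Hᵀ·S⁻¹ = [-28/79; -8/79; -2/79]
step 0: x' = x̄ + K·y = [530/79, 174/79, 557/79]
step 0: P' = (I − K·H)·P̄ = [2230/79 1698/79 2202/79; 1698/79 2494/79 1690/79; 2202/79 1690/79 2200/79]
step 1: x̄ = F·x = [-81/79, 1381/79, -236/79]
step 1: P̄ = F·P·Fᵀ + Q = [550/79 294/79 120/79; 294/79 32966/79 9096/79; 120/79 9096/79 5628/79]
step 1: y = z − H·x̄ = [386/79]
step 1: S = H·P̄·Hᵀ + R = [53679/79]
step 1: K = P̄·Hᵀ·S⁻¹ = [-430/17893; 8802/17893; 5508/17893]
step 1: x' = x̄ + K·y = [-20447/17893, 355795/17893, -26540/17893]
step 1: P' = (I − K·H)·P̄ = [117550/17893 210318/17893 117120/17893; 210318/17893 4524494/17893 219120/17893; 117120/17893 219120/17893 122628/17893]

step 0: x' = [530/79, 174/79, 557/79], P' = [2230/79 1698/79 2202/79; 1698/79 2494/79 1690/79; 2202/79 1690/79 2200/79]
step 1: x' = [-20447/17893, 355795/17893, -26540/17893], P' = [117550/17893 210318/17893 117120/17893; 210318/17893 4524494/17893 219120/17893; 117120/17893 219120/17893 122628/17893]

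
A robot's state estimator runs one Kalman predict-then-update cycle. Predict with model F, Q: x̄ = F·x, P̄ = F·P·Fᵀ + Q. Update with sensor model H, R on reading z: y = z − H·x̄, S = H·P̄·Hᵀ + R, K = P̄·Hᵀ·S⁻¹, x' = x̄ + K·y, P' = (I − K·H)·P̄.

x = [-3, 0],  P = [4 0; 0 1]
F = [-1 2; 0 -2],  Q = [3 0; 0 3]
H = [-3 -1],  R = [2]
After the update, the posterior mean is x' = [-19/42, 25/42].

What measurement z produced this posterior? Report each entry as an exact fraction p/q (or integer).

x̄ = F·x = [3, 0]
P̄ = F·P·Fᵀ + Q = [11 -4; -4 7]
S = H·P̄·Hᵀ + R = [84]
K = P̄·Hᵀ·S⁻¹ = [-29/84; 5/84]
x' − x̄ = [-145/42, 25/42] = K·y
y = (KᵀK)⁻¹·Kᵀ·(x' − x̄) = [10]
z = y + H·x̄ = [10] + [-9] = [1]

z = [1]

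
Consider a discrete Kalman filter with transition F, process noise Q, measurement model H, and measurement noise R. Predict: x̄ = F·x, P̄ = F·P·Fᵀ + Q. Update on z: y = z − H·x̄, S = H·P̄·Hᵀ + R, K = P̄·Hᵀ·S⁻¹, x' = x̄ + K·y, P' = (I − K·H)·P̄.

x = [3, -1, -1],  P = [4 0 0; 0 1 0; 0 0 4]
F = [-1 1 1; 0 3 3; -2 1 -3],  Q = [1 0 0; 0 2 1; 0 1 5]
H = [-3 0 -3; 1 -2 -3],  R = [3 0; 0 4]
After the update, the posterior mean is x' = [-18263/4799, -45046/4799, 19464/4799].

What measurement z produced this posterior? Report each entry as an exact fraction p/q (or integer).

z = [-1, 3]

x̄ = F·x = [-5, -6, -4]
P̄ = F·P·Fᵀ + Q = [10 15 -3; 15 47 -32; -3 -32 58]
S = H·P̄·Hᵀ + R = [561 372; 372 298]
K = P̄·Hᵀ·S⁻¹ = [-361/4799 547/9598; 1479/4799 -3145/9598; -1189/4799 -671/9598]
x' − x̄ = [5732/4799, -16252/4799, 38660/4799] = K·y
y = (KᵀK)⁻¹·Kᵀ·(x' − x̄) = [-28, -16]
z = y + H·x̄ = [-28, -16] + [27, 19] = [-1, 3]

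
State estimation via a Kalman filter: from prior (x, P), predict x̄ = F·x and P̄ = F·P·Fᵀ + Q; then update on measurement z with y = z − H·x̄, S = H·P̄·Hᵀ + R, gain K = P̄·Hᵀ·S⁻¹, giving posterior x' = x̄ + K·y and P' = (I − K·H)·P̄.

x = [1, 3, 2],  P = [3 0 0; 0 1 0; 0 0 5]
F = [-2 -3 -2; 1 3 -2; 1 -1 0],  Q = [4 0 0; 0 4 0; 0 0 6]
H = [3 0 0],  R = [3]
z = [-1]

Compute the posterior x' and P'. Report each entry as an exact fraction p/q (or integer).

x̄ = F·x = [-15, 6, -2]
P̄ = F·P·Fᵀ + Q = [45 5 -3; 5 36 0; -3 0 10]
y = z − H·x̄ = [44]
S = H·P̄·Hᵀ + R = [408]
K = P̄·Hᵀ·S⁻¹ = [45/136; 5/136; -3/136]
x' = x̄ + K·y = [-15/34, 259/34, -101/34]
P' = (I − K·H)·P̄ = [45/136 5/136 -3/136; 5/136 4821/136 45/136; -3/136 45/136 1333/136]

x' = [-15/34, 259/34, -101/34]
P' = [45/136 5/136 -3/136; 5/136 4821/136 45/136; -3/136 45/136 1333/136]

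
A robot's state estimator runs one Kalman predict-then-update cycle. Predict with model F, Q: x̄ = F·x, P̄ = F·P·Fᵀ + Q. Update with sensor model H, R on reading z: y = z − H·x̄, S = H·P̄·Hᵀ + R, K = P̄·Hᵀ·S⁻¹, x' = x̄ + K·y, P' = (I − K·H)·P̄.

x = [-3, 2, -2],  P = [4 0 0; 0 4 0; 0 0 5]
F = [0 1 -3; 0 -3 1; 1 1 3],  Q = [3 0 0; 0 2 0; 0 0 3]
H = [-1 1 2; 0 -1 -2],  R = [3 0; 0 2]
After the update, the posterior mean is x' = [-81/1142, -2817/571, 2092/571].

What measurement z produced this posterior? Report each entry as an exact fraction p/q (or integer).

x̄ = F·x = [8, -8, -7]
P̄ = F·P·Fᵀ + Q = [52 -27 -41; -27 43 3; -41 3 56]
S = H·P̄·Hᵀ + R = [552 -388; -388 281]
K = P̄·Hᵀ·S⁻¹ = [-2949/4568 -575/1142; 293/571 305/571; -98/571 -369/571]
x' − x̄ = [-9217/1142, 1751/571, 6089/571] = K·y
y = (KᵀK)⁻¹·Kᵀ·(x' − x̄) = [32, -25]
z = y + H·x̄ = [32, -25] + [-30, 22] = [2, -3]

z = [2, -3]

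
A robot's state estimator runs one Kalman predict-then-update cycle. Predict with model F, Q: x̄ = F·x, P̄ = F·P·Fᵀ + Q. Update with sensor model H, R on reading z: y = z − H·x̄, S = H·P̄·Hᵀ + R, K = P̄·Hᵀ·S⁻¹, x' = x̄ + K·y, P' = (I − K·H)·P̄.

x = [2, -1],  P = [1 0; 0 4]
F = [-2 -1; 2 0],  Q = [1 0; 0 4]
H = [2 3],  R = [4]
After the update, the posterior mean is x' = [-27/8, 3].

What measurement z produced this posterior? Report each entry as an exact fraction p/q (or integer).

z = [2]

x̄ = F·x = [-3, 4]
P̄ = F·P·Fᵀ + Q = [9 -4; -4 8]
S = H·P̄·Hᵀ + R = [64]
K = P̄·Hᵀ·S⁻¹ = [3/32; 1/4]
x' − x̄ = [-3/8, -1] = K·y
y = (KᵀK)⁻¹·Kᵀ·(x' − x̄) = [-4]
z = y + H·x̄ = [-4] + [6] = [2]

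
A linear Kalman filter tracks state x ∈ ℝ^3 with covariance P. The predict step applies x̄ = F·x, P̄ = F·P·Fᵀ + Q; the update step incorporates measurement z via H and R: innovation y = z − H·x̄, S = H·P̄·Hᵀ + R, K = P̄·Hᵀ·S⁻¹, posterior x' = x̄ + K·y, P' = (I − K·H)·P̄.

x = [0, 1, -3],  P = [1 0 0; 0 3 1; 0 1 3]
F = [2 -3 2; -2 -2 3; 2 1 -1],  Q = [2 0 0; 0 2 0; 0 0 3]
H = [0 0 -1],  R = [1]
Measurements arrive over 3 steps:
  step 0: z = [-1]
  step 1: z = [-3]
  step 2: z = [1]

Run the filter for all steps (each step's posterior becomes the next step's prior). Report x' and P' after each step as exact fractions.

step 0: x̄ = F·x = [-9, -11, 4]
step 0: P̄ = F·P·Fᵀ + Q = [33 19 -6; 19 33 -14; -6 -14 11]
step 0: y = z − H·x̄ = [3]
step 0: S = H·P̄·Hᵀ + R = [12]
step 0: K = P̄·Hᵀ·S⁻¹ = [1/2; 7/6; -11/12]
step 0: x' = x̄ + K·y = [-15/2, -15/2, 5/4]
step 0: P' = (I − K·H)·P̄ = [30 12 -1/2; 12 50/3 -7/6; -1/2 -7/6 11/12]
step 1: x̄ = F·x = [10, 135/4, -95/4]
step 1: P̄ = F·P·Fᵀ + Q = [425/3 71/3 40/3; 71/3 3755/12 -2855/12; 40/3 -2855/12 2315/12]
step 1: y = z − H·x̄ = [-107/4]
step 1: S = H·P̄·Hᵀ + R = [2327/12]
step 1: K = P̄·Hᵀ·S⁻¹ = [-160/2327; 2855/2327; -2315/2327]
step 1: x' = x̄ + K·y = [27550/2327, 2165/2327, 6660/2327]
step 1: P' = (I − K·H)·P̄ = [327525/2327 93139/2327 160/2327; 93139/2327 48905/2327 -2855/2327; 160/2327 -2855/2327 2315/2327]
step 2: x̄ = F·x = [61925/2327, -39450/2327, 50605/2327]
step 2: P̄ = F·P·Fᵀ + Q = [682031/2327 -779067/2327 772244/2327; -779067/2327 2308661/2327 -1986684/2327; 772244/2327 -1986684/2327 1745927/2327]
step 2: y = z − H·x̄ = [52932/2327]
step 2: S = H·P̄·Hᵀ + R = [1748254/2327]
step 2: K = P̄·Hᵀ·S⁻¹ = [-386122/874127; 993342/874127; -1745927/1748254]
step 2: x' = x̄ + K·y = [14478773/874127, 7776222/874127, -847661/874127]
step 2: P' = (I − K·H)·P̄ = [128062447/874127 36999957/874127 386122/874127; 36999957/874127 19168997/874127 -993342/874127; 386122/874127 -993342/874127 1745927/1748254]

step 0: x' = [-15/2, -15/2, 5/4], P' = [30 12 -1/2; 12 50/3 -7/6; -1/2 -7/6 11/12]
step 1: x' = [27550/2327, 2165/2327, 6660/2327], P' = [327525/2327 93139/2327 160/2327; 93139/2327 48905/2327 -2855/2327; 160/2327 -2855/2327 2315/2327]
step 2: x' = [14478773/874127, 7776222/874127, -847661/874127], P' = [128062447/874127 36999957/874127 386122/874127; 36999957/874127 19168997/874127 -993342/874127; 386122/874127 -993342/874127 1745927/1748254]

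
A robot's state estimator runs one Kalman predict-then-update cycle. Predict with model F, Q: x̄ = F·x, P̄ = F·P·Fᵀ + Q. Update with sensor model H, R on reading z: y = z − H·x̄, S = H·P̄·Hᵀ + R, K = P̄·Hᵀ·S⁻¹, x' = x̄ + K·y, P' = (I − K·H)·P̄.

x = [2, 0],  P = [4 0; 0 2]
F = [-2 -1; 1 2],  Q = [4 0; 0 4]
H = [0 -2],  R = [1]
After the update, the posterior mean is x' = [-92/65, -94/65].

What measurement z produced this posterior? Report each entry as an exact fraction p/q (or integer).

z = [3]

x̄ = F·x = [-4, 2]
P̄ = F·P·Fᵀ + Q = [22 -12; -12 16]
S = H·P̄·Hᵀ + R = [65]
K = P̄·Hᵀ·S⁻¹ = [24/65; -32/65]
x' − x̄ = [168/65, -224/65] = K·y
y = (KᵀK)⁻¹·Kᵀ·(x' − x̄) = [7]
z = y + H·x̄ = [7] + [-4] = [3]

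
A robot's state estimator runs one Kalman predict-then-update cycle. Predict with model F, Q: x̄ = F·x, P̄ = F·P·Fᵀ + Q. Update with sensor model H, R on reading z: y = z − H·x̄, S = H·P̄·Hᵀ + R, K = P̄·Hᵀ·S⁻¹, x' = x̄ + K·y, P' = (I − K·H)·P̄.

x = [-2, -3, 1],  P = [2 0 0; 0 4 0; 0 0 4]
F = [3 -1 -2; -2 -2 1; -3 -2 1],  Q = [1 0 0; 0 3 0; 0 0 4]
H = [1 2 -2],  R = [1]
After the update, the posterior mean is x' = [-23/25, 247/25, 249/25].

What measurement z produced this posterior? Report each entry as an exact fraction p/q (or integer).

x̄ = F·x = [-5, 11, 13]
P̄ = F·P·Fᵀ + Q = [39 -12 -18; -12 31 32; -18 32 42]
S = H·P̄·Hᵀ + R = [100]
K = P̄·Hᵀ·S⁻¹ = [51/100; -7/50; -19/50]
x' − x̄ = [102/25, -28/25, -76/25] = K·y
y = (KᵀK)⁻¹·Kᵀ·(x' − x̄) = [8]
z = y + H·x̄ = [8] + [-9] = [-1]

z = [-1]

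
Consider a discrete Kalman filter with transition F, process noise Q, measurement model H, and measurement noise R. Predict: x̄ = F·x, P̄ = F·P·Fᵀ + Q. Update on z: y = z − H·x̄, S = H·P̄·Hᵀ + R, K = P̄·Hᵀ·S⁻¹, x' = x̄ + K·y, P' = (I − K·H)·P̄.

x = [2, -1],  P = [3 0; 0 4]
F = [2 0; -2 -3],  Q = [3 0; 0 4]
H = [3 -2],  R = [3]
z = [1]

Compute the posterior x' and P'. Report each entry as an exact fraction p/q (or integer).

x̄ = F·x = [4, -1]
P̄ = F·P·Fᵀ + Q = [15 -12; -12 52]
y = z − H·x̄ = [-13]
S = H·P̄·Hᵀ + R = [490]
K = P̄·Hᵀ·S⁻¹ = [69/490; -2/7]
x' = x̄ + K·y = [1063/490, 19/7]
P' = (I − K·H)·P̄ = [2589/490 54/7; 54/7 12]

x' = [1063/490, 19/7]
P' = [2589/490 54/7; 54/7 12]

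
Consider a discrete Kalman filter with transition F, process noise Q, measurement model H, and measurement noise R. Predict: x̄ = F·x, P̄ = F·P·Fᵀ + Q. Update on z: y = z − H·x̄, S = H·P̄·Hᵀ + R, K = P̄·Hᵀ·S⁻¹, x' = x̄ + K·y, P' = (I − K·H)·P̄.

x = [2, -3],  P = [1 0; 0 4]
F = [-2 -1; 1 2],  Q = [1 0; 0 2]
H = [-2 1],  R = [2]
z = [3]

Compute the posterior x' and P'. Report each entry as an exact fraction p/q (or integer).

x̄ = F·x = [-1, -4]
P̄ = F·P·Fᵀ + Q = [9 -10; -10 19]
y = z − H·x̄ = [5]
S = H·P̄·Hᵀ + R = [97]
K = P̄·Hᵀ·S⁻¹ = [-28/97; 39/97]
x' = x̄ + K·y = [-237/97, -193/97]
P' = (I − K·H)·P̄ = [89/97 122/97; 122/97 322/97]

x' = [-237/97, -193/97]
P' = [89/97 122/97; 122/97 322/97]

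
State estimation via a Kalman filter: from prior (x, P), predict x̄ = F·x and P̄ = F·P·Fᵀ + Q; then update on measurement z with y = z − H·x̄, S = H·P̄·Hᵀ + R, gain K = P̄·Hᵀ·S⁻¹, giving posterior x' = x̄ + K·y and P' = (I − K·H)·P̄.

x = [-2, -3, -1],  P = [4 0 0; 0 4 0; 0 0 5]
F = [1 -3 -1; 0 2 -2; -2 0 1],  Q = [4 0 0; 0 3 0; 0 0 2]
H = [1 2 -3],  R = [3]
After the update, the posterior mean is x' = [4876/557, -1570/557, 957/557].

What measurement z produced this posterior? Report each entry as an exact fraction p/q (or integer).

x̄ = F·x = [8, -4, 3]
P̄ = F·P·Fᵀ + Q = [49 -14 -13; -14 39 -10; -13 -10 23]
S = H·P̄·Hᵀ + R = [557]
K = P̄·Hᵀ·S⁻¹ = [60/557; 94/557; -102/557]
x' − x̄ = [420/557, 658/557, -714/557] = K·y
y = (KᵀK)⁻¹·Kᵀ·(x' − x̄) = [7]
z = y + H·x̄ = [7] + [-9] = [-2]

z = [-2]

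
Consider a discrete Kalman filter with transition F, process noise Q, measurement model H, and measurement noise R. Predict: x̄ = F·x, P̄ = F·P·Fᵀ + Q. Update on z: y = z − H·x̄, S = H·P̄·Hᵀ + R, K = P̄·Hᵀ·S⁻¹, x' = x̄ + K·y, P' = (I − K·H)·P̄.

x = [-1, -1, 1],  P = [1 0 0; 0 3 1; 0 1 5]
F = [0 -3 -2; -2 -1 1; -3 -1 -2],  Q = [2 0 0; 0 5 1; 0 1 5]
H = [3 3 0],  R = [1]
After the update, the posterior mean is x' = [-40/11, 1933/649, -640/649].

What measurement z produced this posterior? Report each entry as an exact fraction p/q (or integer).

x̄ = F·x = [1, 4, 2]
P̄ = F·P·Fᵀ + Q = [61 -2 37; -2 15 1; 37 1 41]
S = H·P̄·Hᵀ + R = [649]
K = P̄·Hᵀ·S⁻¹ = [3/11; 39/649; 114/649]
x' − x̄ = [-51/11, -663/649, -1938/649] = K·y
y = (KᵀK)⁻¹·Kᵀ·(x' − x̄) = [-17]
z = y + H·x̄ = [-17] + [15] = [-2]

z = [-2]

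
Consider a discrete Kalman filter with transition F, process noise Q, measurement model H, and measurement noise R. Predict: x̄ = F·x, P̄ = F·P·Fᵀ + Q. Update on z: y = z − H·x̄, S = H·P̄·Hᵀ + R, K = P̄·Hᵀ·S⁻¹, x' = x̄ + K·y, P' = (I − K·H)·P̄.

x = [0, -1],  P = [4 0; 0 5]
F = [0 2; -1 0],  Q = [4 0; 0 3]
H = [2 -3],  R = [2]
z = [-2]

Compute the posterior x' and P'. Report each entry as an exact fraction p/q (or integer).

x' = [-226/161, -6/23]
P' = [1560/161 144/23; 144/23 98/23]

x̄ = F·x = [-2, 0]
P̄ = F·P·Fᵀ + Q = [24 0; 0 7]
y = z − H·x̄ = [2]
S = H·P̄·Hᵀ + R = [161]
K = P̄·Hᵀ·S⁻¹ = [48/161; -3/23]
x' = x̄ + K·y = [-226/161, -6/23]
P' = (I − K·H)·P̄ = [1560/161 144/23; 144/23 98/23]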